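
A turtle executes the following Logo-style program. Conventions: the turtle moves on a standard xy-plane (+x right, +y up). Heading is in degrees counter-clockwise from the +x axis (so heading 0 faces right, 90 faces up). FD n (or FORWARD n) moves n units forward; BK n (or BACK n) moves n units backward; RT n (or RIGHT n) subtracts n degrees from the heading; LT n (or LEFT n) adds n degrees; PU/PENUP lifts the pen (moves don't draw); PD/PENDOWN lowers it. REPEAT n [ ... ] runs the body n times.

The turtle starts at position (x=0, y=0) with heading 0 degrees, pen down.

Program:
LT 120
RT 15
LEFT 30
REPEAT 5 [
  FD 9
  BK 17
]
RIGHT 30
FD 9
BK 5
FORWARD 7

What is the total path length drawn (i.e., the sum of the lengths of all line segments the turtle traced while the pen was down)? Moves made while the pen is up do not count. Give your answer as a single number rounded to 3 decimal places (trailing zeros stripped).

Executing turtle program step by step:
Start: pos=(0,0), heading=0, pen down
LT 120: heading 0 -> 120
RT 15: heading 120 -> 105
LT 30: heading 105 -> 135
REPEAT 5 [
  -- iteration 1/5 --
  FD 9: (0,0) -> (-6.364,6.364) [heading=135, draw]
  BK 17: (-6.364,6.364) -> (5.657,-5.657) [heading=135, draw]
  -- iteration 2/5 --
  FD 9: (5.657,-5.657) -> (-0.707,0.707) [heading=135, draw]
  BK 17: (-0.707,0.707) -> (11.314,-11.314) [heading=135, draw]
  -- iteration 3/5 --
  FD 9: (11.314,-11.314) -> (4.95,-4.95) [heading=135, draw]
  BK 17: (4.95,-4.95) -> (16.971,-16.971) [heading=135, draw]
  -- iteration 4/5 --
  FD 9: (16.971,-16.971) -> (10.607,-10.607) [heading=135, draw]
  BK 17: (10.607,-10.607) -> (22.627,-22.627) [heading=135, draw]
  -- iteration 5/5 --
  FD 9: (22.627,-22.627) -> (16.263,-16.263) [heading=135, draw]
  BK 17: (16.263,-16.263) -> (28.284,-28.284) [heading=135, draw]
]
RT 30: heading 135 -> 105
FD 9: (28.284,-28.284) -> (25.955,-19.591) [heading=105, draw]
BK 5: (25.955,-19.591) -> (27.249,-24.421) [heading=105, draw]
FD 7: (27.249,-24.421) -> (25.437,-17.659) [heading=105, draw]
Final: pos=(25.437,-17.659), heading=105, 13 segment(s) drawn

Segment lengths:
  seg 1: (0,0) -> (-6.364,6.364), length = 9
  seg 2: (-6.364,6.364) -> (5.657,-5.657), length = 17
  seg 3: (5.657,-5.657) -> (-0.707,0.707), length = 9
  seg 4: (-0.707,0.707) -> (11.314,-11.314), length = 17
  seg 5: (11.314,-11.314) -> (4.95,-4.95), length = 9
  seg 6: (4.95,-4.95) -> (16.971,-16.971), length = 17
  seg 7: (16.971,-16.971) -> (10.607,-10.607), length = 9
  seg 8: (10.607,-10.607) -> (22.627,-22.627), length = 17
  seg 9: (22.627,-22.627) -> (16.263,-16.263), length = 9
  seg 10: (16.263,-16.263) -> (28.284,-28.284), length = 17
  seg 11: (28.284,-28.284) -> (25.955,-19.591), length = 9
  seg 12: (25.955,-19.591) -> (27.249,-24.421), length = 5
  seg 13: (27.249,-24.421) -> (25.437,-17.659), length = 7
Total = 151

Answer: 151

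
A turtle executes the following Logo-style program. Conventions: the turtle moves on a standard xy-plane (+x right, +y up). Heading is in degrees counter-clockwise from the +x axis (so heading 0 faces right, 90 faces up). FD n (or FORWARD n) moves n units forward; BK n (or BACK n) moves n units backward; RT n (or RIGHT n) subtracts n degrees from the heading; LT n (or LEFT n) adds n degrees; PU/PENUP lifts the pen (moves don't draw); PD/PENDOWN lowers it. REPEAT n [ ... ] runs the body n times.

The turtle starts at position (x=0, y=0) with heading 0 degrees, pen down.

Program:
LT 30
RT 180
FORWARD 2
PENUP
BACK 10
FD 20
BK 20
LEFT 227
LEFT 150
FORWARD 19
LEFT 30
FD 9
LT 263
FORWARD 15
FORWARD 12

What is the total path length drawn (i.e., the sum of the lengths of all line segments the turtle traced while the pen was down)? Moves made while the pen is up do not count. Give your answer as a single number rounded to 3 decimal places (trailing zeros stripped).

Executing turtle program step by step:
Start: pos=(0,0), heading=0, pen down
LT 30: heading 0 -> 30
RT 180: heading 30 -> 210
FD 2: (0,0) -> (-1.732,-1) [heading=210, draw]
PU: pen up
BK 10: (-1.732,-1) -> (6.928,4) [heading=210, move]
FD 20: (6.928,4) -> (-10.392,-6) [heading=210, move]
BK 20: (-10.392,-6) -> (6.928,4) [heading=210, move]
LT 227: heading 210 -> 77
LT 150: heading 77 -> 227
FD 19: (6.928,4) -> (-6.03,-9.896) [heading=227, move]
LT 30: heading 227 -> 257
FD 9: (-6.03,-9.896) -> (-8.054,-18.665) [heading=257, move]
LT 263: heading 257 -> 160
FD 15: (-8.054,-18.665) -> (-22.15,-13.535) [heading=160, move]
FD 12: (-22.15,-13.535) -> (-33.426,-9.431) [heading=160, move]
Final: pos=(-33.426,-9.431), heading=160, 1 segment(s) drawn

Segment lengths:
  seg 1: (0,0) -> (-1.732,-1), length = 2
Total = 2

Answer: 2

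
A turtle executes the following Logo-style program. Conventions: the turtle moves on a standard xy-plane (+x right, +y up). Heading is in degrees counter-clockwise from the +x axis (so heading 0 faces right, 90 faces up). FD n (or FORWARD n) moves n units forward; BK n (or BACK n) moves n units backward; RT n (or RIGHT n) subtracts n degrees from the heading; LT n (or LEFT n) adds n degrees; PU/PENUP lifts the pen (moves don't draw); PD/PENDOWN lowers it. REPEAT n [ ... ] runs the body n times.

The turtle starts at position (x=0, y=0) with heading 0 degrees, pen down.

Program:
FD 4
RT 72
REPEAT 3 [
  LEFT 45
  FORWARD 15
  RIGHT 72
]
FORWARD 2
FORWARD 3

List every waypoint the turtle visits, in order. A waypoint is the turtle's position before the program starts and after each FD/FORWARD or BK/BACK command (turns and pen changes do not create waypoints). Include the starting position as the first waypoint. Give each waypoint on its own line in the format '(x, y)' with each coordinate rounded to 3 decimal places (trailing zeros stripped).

Executing turtle program step by step:
Start: pos=(0,0), heading=0, pen down
FD 4: (0,0) -> (4,0) [heading=0, draw]
RT 72: heading 0 -> 288
REPEAT 3 [
  -- iteration 1/3 --
  LT 45: heading 288 -> 333
  FD 15: (4,0) -> (17.365,-6.81) [heading=333, draw]
  RT 72: heading 333 -> 261
  -- iteration 2/3 --
  LT 45: heading 261 -> 306
  FD 15: (17.365,-6.81) -> (26.182,-18.945) [heading=306, draw]
  RT 72: heading 306 -> 234
  -- iteration 3/3 --
  LT 45: heading 234 -> 279
  FD 15: (26.182,-18.945) -> (28.528,-33.76) [heading=279, draw]
  RT 72: heading 279 -> 207
]
FD 2: (28.528,-33.76) -> (26.746,-34.668) [heading=207, draw]
FD 3: (26.746,-34.668) -> (24.073,-36.03) [heading=207, draw]
Final: pos=(24.073,-36.03), heading=207, 6 segment(s) drawn
Waypoints (7 total):
(0, 0)
(4, 0)
(17.365, -6.81)
(26.182, -18.945)
(28.528, -33.76)
(26.746, -34.668)
(24.073, -36.03)

Answer: (0, 0)
(4, 0)
(17.365, -6.81)
(26.182, -18.945)
(28.528, -33.76)
(26.746, -34.668)
(24.073, -36.03)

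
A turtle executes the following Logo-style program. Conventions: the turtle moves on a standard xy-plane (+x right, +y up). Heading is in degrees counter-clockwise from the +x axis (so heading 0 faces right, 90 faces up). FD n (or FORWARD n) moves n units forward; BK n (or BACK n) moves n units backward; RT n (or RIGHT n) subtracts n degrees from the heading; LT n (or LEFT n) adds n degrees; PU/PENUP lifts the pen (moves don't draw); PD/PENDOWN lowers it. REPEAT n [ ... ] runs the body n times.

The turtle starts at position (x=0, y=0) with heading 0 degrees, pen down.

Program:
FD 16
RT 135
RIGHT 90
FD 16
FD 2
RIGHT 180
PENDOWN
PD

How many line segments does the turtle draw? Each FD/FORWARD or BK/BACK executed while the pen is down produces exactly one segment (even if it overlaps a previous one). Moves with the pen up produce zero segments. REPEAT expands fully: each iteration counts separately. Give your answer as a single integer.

Answer: 3

Derivation:
Executing turtle program step by step:
Start: pos=(0,0), heading=0, pen down
FD 16: (0,0) -> (16,0) [heading=0, draw]
RT 135: heading 0 -> 225
RT 90: heading 225 -> 135
FD 16: (16,0) -> (4.686,11.314) [heading=135, draw]
FD 2: (4.686,11.314) -> (3.272,12.728) [heading=135, draw]
RT 180: heading 135 -> 315
PD: pen down
PD: pen down
Final: pos=(3.272,12.728), heading=315, 3 segment(s) drawn
Segments drawn: 3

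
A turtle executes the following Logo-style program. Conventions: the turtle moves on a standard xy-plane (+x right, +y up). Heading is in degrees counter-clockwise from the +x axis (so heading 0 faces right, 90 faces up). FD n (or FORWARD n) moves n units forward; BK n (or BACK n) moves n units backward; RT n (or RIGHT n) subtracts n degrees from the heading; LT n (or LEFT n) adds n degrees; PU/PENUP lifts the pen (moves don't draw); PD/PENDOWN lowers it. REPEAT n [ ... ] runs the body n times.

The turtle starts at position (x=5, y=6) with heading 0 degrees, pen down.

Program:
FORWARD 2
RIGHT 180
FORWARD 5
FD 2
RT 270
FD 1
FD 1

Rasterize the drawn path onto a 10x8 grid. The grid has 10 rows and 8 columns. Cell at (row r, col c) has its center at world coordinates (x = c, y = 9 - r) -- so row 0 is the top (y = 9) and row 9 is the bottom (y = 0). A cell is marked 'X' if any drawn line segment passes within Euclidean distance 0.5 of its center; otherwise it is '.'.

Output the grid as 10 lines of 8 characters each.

Answer: ........
........
........
XXXXXXXX
X.......
X.......
........
........
........
........

Derivation:
Segment 0: (5,6) -> (7,6)
Segment 1: (7,6) -> (2,6)
Segment 2: (2,6) -> (0,6)
Segment 3: (0,6) -> (0,5)
Segment 4: (0,5) -> (0,4)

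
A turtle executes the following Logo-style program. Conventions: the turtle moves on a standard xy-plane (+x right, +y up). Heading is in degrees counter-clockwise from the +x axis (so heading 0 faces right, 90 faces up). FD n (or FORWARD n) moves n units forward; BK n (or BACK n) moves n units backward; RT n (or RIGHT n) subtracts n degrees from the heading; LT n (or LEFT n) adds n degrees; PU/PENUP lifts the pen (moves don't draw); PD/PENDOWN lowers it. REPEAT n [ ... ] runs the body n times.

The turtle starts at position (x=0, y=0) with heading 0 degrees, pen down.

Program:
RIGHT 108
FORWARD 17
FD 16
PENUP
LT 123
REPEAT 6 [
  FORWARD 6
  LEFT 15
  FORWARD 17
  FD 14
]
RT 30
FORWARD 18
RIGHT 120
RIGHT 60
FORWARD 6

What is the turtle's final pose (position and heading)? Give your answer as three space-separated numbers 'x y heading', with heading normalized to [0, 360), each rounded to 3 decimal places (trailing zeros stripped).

Executing turtle program step by step:
Start: pos=(0,0), heading=0, pen down
RT 108: heading 0 -> 252
FD 17: (0,0) -> (-5.253,-16.168) [heading=252, draw]
FD 16: (-5.253,-16.168) -> (-10.198,-31.385) [heading=252, draw]
PU: pen up
LT 123: heading 252 -> 15
REPEAT 6 [
  -- iteration 1/6 --
  FD 6: (-10.198,-31.385) -> (-4.402,-29.832) [heading=15, move]
  LT 15: heading 15 -> 30
  FD 17: (-4.402,-29.832) -> (10.32,-21.332) [heading=30, move]
  FD 14: (10.32,-21.332) -> (22.445,-14.332) [heading=30, move]
  -- iteration 2/6 --
  FD 6: (22.445,-14.332) -> (27.641,-11.332) [heading=30, move]
  LT 15: heading 30 -> 45
  FD 17: (27.641,-11.332) -> (39.662,0.689) [heading=45, move]
  FD 14: (39.662,0.689) -> (49.561,10.588) [heading=45, move]
  -- iteration 3/6 --
  FD 6: (49.561,10.588) -> (53.804,14.831) [heading=45, move]
  LT 15: heading 45 -> 60
  FD 17: (53.804,14.831) -> (62.304,29.553) [heading=60, move]
  FD 14: (62.304,29.553) -> (69.304,41.678) [heading=60, move]
  -- iteration 4/6 --
  FD 6: (69.304,41.678) -> (72.304,46.874) [heading=60, move]
  LT 15: heading 60 -> 75
  FD 17: (72.304,46.874) -> (76.704,63.295) [heading=75, move]
  FD 14: (76.704,63.295) -> (80.327,76.818) [heading=75, move]
  -- iteration 5/6 --
  FD 6: (80.327,76.818) -> (81.88,82.613) [heading=75, move]
  LT 15: heading 75 -> 90
  FD 17: (81.88,82.613) -> (81.88,99.613) [heading=90, move]
  FD 14: (81.88,99.613) -> (81.88,113.613) [heading=90, move]
  -- iteration 6/6 --
  FD 6: (81.88,113.613) -> (81.88,119.613) [heading=90, move]
  LT 15: heading 90 -> 105
  FD 17: (81.88,119.613) -> (77.48,136.034) [heading=105, move]
  FD 14: (77.48,136.034) -> (73.857,149.557) [heading=105, move]
]
RT 30: heading 105 -> 75
FD 18: (73.857,149.557) -> (78.516,166.944) [heading=75, move]
RT 120: heading 75 -> 315
RT 60: heading 315 -> 255
FD 6: (78.516,166.944) -> (76.963,161.148) [heading=255, move]
Final: pos=(76.963,161.148), heading=255, 2 segment(s) drawn

Answer: 76.963 161.148 255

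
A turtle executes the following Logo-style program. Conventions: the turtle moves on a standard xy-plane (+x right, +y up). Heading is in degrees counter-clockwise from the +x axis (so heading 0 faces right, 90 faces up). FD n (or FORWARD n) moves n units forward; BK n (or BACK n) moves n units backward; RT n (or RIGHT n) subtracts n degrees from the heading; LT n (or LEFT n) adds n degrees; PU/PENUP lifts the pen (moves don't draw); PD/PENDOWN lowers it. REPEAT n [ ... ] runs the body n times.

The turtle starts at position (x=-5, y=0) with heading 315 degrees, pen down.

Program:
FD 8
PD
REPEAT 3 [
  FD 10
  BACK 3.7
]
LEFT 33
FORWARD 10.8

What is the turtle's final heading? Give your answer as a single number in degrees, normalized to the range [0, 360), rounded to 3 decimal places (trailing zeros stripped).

Executing turtle program step by step:
Start: pos=(-5,0), heading=315, pen down
FD 8: (-5,0) -> (0.657,-5.657) [heading=315, draw]
PD: pen down
REPEAT 3 [
  -- iteration 1/3 --
  FD 10: (0.657,-5.657) -> (7.728,-12.728) [heading=315, draw]
  BK 3.7: (7.728,-12.728) -> (5.112,-10.112) [heading=315, draw]
  -- iteration 2/3 --
  FD 10: (5.112,-10.112) -> (12.183,-17.183) [heading=315, draw]
  BK 3.7: (12.183,-17.183) -> (9.566,-14.566) [heading=315, draw]
  -- iteration 3/3 --
  FD 10: (9.566,-14.566) -> (16.637,-21.637) [heading=315, draw]
  BK 3.7: (16.637,-21.637) -> (14.021,-19.021) [heading=315, draw]
]
LT 33: heading 315 -> 348
FD 10.8: (14.021,-19.021) -> (24.585,-21.267) [heading=348, draw]
Final: pos=(24.585,-21.267), heading=348, 8 segment(s) drawn

Answer: 348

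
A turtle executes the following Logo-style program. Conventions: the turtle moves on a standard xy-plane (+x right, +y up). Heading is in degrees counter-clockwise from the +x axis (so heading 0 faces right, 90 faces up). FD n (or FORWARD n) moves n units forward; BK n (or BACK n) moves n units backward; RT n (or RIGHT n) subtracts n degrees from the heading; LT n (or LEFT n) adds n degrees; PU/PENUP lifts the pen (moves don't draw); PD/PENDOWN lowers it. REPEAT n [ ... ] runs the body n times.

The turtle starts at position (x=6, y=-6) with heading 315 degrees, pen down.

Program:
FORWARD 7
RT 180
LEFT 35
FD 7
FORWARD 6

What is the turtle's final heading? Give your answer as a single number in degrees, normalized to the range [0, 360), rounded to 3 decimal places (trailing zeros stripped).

Executing turtle program step by step:
Start: pos=(6,-6), heading=315, pen down
FD 7: (6,-6) -> (10.95,-10.95) [heading=315, draw]
RT 180: heading 315 -> 135
LT 35: heading 135 -> 170
FD 7: (10.95,-10.95) -> (4.056,-9.734) [heading=170, draw]
FD 6: (4.056,-9.734) -> (-1.853,-8.692) [heading=170, draw]
Final: pos=(-1.853,-8.692), heading=170, 3 segment(s) drawn

Answer: 170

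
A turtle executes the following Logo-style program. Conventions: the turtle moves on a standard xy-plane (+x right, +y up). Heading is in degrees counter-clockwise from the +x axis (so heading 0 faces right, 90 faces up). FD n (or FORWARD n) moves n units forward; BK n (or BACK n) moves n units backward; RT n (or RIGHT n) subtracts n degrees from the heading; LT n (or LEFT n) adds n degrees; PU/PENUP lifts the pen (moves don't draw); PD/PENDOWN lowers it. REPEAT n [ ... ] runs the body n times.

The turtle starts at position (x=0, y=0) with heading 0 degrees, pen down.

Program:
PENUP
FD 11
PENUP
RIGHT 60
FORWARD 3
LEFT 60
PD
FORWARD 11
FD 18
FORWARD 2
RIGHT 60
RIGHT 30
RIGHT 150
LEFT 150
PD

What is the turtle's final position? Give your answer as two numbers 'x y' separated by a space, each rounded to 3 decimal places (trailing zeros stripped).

Answer: 43.5 -2.598

Derivation:
Executing turtle program step by step:
Start: pos=(0,0), heading=0, pen down
PU: pen up
FD 11: (0,0) -> (11,0) [heading=0, move]
PU: pen up
RT 60: heading 0 -> 300
FD 3: (11,0) -> (12.5,-2.598) [heading=300, move]
LT 60: heading 300 -> 0
PD: pen down
FD 11: (12.5,-2.598) -> (23.5,-2.598) [heading=0, draw]
FD 18: (23.5,-2.598) -> (41.5,-2.598) [heading=0, draw]
FD 2: (41.5,-2.598) -> (43.5,-2.598) [heading=0, draw]
RT 60: heading 0 -> 300
RT 30: heading 300 -> 270
RT 150: heading 270 -> 120
LT 150: heading 120 -> 270
PD: pen down
Final: pos=(43.5,-2.598), heading=270, 3 segment(s) drawn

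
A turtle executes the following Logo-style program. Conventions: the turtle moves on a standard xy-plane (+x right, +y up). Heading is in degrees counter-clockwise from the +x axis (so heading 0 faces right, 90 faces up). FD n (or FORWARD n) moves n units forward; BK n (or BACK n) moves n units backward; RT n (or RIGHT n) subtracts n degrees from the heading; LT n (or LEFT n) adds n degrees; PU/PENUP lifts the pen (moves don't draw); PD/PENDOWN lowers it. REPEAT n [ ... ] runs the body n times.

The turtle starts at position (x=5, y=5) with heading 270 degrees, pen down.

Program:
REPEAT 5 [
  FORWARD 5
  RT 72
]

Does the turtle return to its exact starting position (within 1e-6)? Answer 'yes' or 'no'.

Executing turtle program step by step:
Start: pos=(5,5), heading=270, pen down
REPEAT 5 [
  -- iteration 1/5 --
  FD 5: (5,5) -> (5,0) [heading=270, draw]
  RT 72: heading 270 -> 198
  -- iteration 2/5 --
  FD 5: (5,0) -> (0.245,-1.545) [heading=198, draw]
  RT 72: heading 198 -> 126
  -- iteration 3/5 --
  FD 5: (0.245,-1.545) -> (-2.694,2.5) [heading=126, draw]
  RT 72: heading 126 -> 54
  -- iteration 4/5 --
  FD 5: (-2.694,2.5) -> (0.245,6.545) [heading=54, draw]
  RT 72: heading 54 -> 342
  -- iteration 5/5 --
  FD 5: (0.245,6.545) -> (5,5) [heading=342, draw]
  RT 72: heading 342 -> 270
]
Final: pos=(5,5), heading=270, 5 segment(s) drawn

Start position: (5, 5)
Final position: (5, 5)
Distance = 0; < 1e-6 -> CLOSED

Answer: yes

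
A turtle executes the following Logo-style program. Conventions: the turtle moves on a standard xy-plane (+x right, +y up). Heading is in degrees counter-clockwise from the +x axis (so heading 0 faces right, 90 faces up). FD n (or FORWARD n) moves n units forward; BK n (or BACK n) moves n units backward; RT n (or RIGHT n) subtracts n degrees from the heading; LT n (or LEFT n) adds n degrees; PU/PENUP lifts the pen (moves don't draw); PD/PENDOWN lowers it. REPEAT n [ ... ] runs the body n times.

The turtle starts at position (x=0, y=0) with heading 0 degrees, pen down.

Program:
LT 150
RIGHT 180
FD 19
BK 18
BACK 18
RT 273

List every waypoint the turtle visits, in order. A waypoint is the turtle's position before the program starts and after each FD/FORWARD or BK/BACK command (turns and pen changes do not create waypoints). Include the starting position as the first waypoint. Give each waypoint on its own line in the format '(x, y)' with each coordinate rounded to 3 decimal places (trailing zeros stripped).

Answer: (0, 0)
(16.454, -9.5)
(0.866, -0.5)
(-14.722, 8.5)

Derivation:
Executing turtle program step by step:
Start: pos=(0,0), heading=0, pen down
LT 150: heading 0 -> 150
RT 180: heading 150 -> 330
FD 19: (0,0) -> (16.454,-9.5) [heading=330, draw]
BK 18: (16.454,-9.5) -> (0.866,-0.5) [heading=330, draw]
BK 18: (0.866,-0.5) -> (-14.722,8.5) [heading=330, draw]
RT 273: heading 330 -> 57
Final: pos=(-14.722,8.5), heading=57, 3 segment(s) drawn
Waypoints (4 total):
(0, 0)
(16.454, -9.5)
(0.866, -0.5)
(-14.722, 8.5)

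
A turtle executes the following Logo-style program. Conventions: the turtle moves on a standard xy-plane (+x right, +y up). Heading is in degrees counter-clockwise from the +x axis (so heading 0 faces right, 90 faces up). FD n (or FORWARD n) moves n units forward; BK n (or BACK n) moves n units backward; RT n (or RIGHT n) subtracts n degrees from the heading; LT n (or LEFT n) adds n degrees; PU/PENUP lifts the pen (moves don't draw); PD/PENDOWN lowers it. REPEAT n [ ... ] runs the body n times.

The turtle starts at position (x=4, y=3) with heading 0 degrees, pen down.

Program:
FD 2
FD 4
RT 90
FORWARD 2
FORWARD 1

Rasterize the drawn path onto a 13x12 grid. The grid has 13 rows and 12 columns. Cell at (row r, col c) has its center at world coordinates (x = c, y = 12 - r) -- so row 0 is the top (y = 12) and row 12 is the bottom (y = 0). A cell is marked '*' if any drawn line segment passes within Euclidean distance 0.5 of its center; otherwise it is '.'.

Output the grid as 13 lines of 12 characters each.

Segment 0: (4,3) -> (6,3)
Segment 1: (6,3) -> (10,3)
Segment 2: (10,3) -> (10,1)
Segment 3: (10,1) -> (10,0)

Answer: ............
............
............
............
............
............
............
............
............
....*******.
..........*.
..........*.
..........*.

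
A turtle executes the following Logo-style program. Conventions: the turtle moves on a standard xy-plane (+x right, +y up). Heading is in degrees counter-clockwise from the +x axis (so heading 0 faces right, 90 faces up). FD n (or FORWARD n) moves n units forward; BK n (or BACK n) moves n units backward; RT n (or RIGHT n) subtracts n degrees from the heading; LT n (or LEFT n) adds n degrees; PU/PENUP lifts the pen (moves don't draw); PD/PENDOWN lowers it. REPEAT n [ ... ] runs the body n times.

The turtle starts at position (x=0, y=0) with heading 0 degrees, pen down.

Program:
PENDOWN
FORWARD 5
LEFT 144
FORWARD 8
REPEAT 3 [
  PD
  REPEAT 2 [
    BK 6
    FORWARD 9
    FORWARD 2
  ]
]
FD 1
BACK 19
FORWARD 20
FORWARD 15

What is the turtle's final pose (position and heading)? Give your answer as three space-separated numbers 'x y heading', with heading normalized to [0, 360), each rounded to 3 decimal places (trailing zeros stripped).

Executing turtle program step by step:
Start: pos=(0,0), heading=0, pen down
PD: pen down
FD 5: (0,0) -> (5,0) [heading=0, draw]
LT 144: heading 0 -> 144
FD 8: (5,0) -> (-1.472,4.702) [heading=144, draw]
REPEAT 3 [
  -- iteration 1/3 --
  PD: pen down
  REPEAT 2 [
    -- iteration 1/2 --
    BK 6: (-1.472,4.702) -> (3.382,1.176) [heading=144, draw]
    FD 9: (3.382,1.176) -> (-3.899,6.466) [heading=144, draw]
    FD 2: (-3.899,6.466) -> (-5.517,7.641) [heading=144, draw]
    -- iteration 2/2 --
    BK 6: (-5.517,7.641) -> (-0.663,4.114) [heading=144, draw]
    FD 9: (-0.663,4.114) -> (-7.944,9.405) [heading=144, draw]
    FD 2: (-7.944,9.405) -> (-9.562,10.58) [heading=144, draw]
  ]
  -- iteration 2/3 --
  PD: pen down
  REPEAT 2 [
    -- iteration 1/2 --
    BK 6: (-9.562,10.58) -> (-4.708,7.053) [heading=144, draw]
    FD 9: (-4.708,7.053) -> (-11.989,12.343) [heading=144, draw]
    FD 2: (-11.989,12.343) -> (-13.607,13.519) [heading=144, draw]
    -- iteration 2/2 --
    BK 6: (-13.607,13.519) -> (-8.753,9.992) [heading=144, draw]
    FD 9: (-8.753,9.992) -> (-16.034,15.282) [heading=144, draw]
    FD 2: (-16.034,15.282) -> (-17.652,16.458) [heading=144, draw]
  ]
  -- iteration 3/3 --
  PD: pen down
  REPEAT 2 [
    -- iteration 1/2 --
    BK 6: (-17.652,16.458) -> (-12.798,12.931) [heading=144, draw]
    FD 9: (-12.798,12.931) -> (-20.08,18.221) [heading=144, draw]
    FD 2: (-20.08,18.221) -> (-21.698,19.397) [heading=144, draw]
    -- iteration 2/2 --
    BK 6: (-21.698,19.397) -> (-16.843,15.87) [heading=144, draw]
    FD 9: (-16.843,15.87) -> (-24.125,21.16) [heading=144, draw]
    FD 2: (-24.125,21.16) -> (-25.743,22.336) [heading=144, draw]
  ]
]
FD 1: (-25.743,22.336) -> (-26.552,22.924) [heading=144, draw]
BK 19: (-26.552,22.924) -> (-11.18,11.756) [heading=144, draw]
FD 20: (-11.18,11.756) -> (-27.361,23.511) [heading=144, draw]
FD 15: (-27.361,23.511) -> (-39.496,32.328) [heading=144, draw]
Final: pos=(-39.496,32.328), heading=144, 24 segment(s) drawn

Answer: -39.496 32.328 144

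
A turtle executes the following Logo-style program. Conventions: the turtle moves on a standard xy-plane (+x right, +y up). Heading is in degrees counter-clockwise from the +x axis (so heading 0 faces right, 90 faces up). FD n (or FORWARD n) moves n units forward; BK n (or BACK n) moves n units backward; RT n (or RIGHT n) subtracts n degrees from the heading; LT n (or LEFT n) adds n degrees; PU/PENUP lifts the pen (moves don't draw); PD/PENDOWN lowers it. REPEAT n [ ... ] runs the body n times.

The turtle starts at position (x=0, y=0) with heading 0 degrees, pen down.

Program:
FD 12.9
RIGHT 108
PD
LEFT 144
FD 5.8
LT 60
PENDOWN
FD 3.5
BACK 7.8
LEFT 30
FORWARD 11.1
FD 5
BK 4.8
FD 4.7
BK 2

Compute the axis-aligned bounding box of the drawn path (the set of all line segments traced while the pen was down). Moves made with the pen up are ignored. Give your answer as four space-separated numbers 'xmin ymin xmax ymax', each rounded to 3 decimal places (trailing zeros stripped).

Executing turtle program step by step:
Start: pos=(0,0), heading=0, pen down
FD 12.9: (0,0) -> (12.9,0) [heading=0, draw]
RT 108: heading 0 -> 252
PD: pen down
LT 144: heading 252 -> 36
FD 5.8: (12.9,0) -> (17.592,3.409) [heading=36, draw]
LT 60: heading 36 -> 96
PD: pen down
FD 3.5: (17.592,3.409) -> (17.226,6.89) [heading=96, draw]
BK 7.8: (17.226,6.89) -> (18.042,-0.867) [heading=96, draw]
LT 30: heading 96 -> 126
FD 11.1: (18.042,-0.867) -> (11.517,8.113) [heading=126, draw]
FD 5: (11.517,8.113) -> (8.578,12.158) [heading=126, draw]
BK 4.8: (8.578,12.158) -> (11.4,8.275) [heading=126, draw]
FD 4.7: (11.4,8.275) -> (8.637,12.077) [heading=126, draw]
BK 2: (8.637,12.077) -> (9.813,10.459) [heading=126, draw]
Final: pos=(9.813,10.459), heading=126, 9 segment(s) drawn

Segment endpoints: x in {0, 8.578, 8.637, 9.813, 11.4, 11.517, 12.9, 17.226, 17.592, 18.042}, y in {-0.867, 0, 3.409, 6.89, 8.113, 8.275, 10.459, 12.077, 12.158}
xmin=0, ymin=-0.867, xmax=18.042, ymax=12.158

Answer: 0 -0.867 18.042 12.158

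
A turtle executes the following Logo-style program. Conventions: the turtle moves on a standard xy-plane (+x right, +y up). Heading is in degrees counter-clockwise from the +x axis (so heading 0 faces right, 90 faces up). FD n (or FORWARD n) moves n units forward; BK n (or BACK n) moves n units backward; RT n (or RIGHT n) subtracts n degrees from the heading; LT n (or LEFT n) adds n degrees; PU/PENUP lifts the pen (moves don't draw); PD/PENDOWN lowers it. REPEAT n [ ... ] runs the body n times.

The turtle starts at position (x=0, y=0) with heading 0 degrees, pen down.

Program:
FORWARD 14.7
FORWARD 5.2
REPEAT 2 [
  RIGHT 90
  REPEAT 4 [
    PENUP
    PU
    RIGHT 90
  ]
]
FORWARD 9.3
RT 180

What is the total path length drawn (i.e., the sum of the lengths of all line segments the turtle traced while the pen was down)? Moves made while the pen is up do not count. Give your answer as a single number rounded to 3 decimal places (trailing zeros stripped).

Answer: 19.9

Derivation:
Executing turtle program step by step:
Start: pos=(0,0), heading=0, pen down
FD 14.7: (0,0) -> (14.7,0) [heading=0, draw]
FD 5.2: (14.7,0) -> (19.9,0) [heading=0, draw]
REPEAT 2 [
  -- iteration 1/2 --
  RT 90: heading 0 -> 270
  REPEAT 4 [
    -- iteration 1/4 --
    PU: pen up
    PU: pen up
    RT 90: heading 270 -> 180
    -- iteration 2/4 --
    PU: pen up
    PU: pen up
    RT 90: heading 180 -> 90
    -- iteration 3/4 --
    PU: pen up
    PU: pen up
    RT 90: heading 90 -> 0
    -- iteration 4/4 --
    PU: pen up
    PU: pen up
    RT 90: heading 0 -> 270
  ]
  -- iteration 2/2 --
  RT 90: heading 270 -> 180
  REPEAT 4 [
    -- iteration 1/4 --
    PU: pen up
    PU: pen up
    RT 90: heading 180 -> 90
    -- iteration 2/4 --
    PU: pen up
    PU: pen up
    RT 90: heading 90 -> 0
    -- iteration 3/4 --
    PU: pen up
    PU: pen up
    RT 90: heading 0 -> 270
    -- iteration 4/4 --
    PU: pen up
    PU: pen up
    RT 90: heading 270 -> 180
  ]
]
FD 9.3: (19.9,0) -> (10.6,0) [heading=180, move]
RT 180: heading 180 -> 0
Final: pos=(10.6,0), heading=0, 2 segment(s) drawn

Segment lengths:
  seg 1: (0,0) -> (14.7,0), length = 14.7
  seg 2: (14.7,0) -> (19.9,0), length = 5.2
Total = 19.9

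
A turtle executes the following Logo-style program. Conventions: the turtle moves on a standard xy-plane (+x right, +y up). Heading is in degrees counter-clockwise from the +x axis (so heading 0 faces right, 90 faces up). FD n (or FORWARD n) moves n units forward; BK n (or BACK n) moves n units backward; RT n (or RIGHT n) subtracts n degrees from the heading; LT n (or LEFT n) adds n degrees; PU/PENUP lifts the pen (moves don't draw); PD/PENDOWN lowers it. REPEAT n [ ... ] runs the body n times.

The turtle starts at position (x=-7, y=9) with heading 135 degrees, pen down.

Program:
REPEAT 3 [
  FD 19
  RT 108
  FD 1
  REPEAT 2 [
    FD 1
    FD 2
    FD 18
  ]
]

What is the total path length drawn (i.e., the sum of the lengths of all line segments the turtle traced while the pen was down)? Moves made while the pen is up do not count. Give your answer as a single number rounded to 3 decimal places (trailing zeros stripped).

Answer: 186

Derivation:
Executing turtle program step by step:
Start: pos=(-7,9), heading=135, pen down
REPEAT 3 [
  -- iteration 1/3 --
  FD 19: (-7,9) -> (-20.435,22.435) [heading=135, draw]
  RT 108: heading 135 -> 27
  FD 1: (-20.435,22.435) -> (-19.544,22.889) [heading=27, draw]
  REPEAT 2 [
    -- iteration 1/2 --
    FD 1: (-19.544,22.889) -> (-18.653,23.343) [heading=27, draw]
    FD 2: (-18.653,23.343) -> (-16.871,24.251) [heading=27, draw]
    FD 18: (-16.871,24.251) -> (-0.833,32.423) [heading=27, draw]
    -- iteration 2/2 --
    FD 1: (-0.833,32.423) -> (0.058,32.877) [heading=27, draw]
    FD 2: (0.058,32.877) -> (1.84,33.785) [heading=27, draw]
    FD 18: (1.84,33.785) -> (17.878,41.957) [heading=27, draw]
  ]
  -- iteration 2/3 --
  FD 19: (17.878,41.957) -> (34.807,50.582) [heading=27, draw]
  RT 108: heading 27 -> 279
  FD 1: (34.807,50.582) -> (34.964,49.595) [heading=279, draw]
  REPEAT 2 [
    -- iteration 1/2 --
    FD 1: (34.964,49.595) -> (35.12,48.607) [heading=279, draw]
    FD 2: (35.12,48.607) -> (35.433,46.632) [heading=279, draw]
    FD 18: (35.433,46.632) -> (38.249,28.853) [heading=279, draw]
    -- iteration 2/2 --
    FD 1: (38.249,28.853) -> (38.405,27.866) [heading=279, draw]
    FD 2: (38.405,27.866) -> (38.718,25.89) [heading=279, draw]
    FD 18: (38.718,25.89) -> (41.534,8.112) [heading=279, draw]
  ]
  -- iteration 3/3 --
  FD 19: (41.534,8.112) -> (44.506,-10.654) [heading=279, draw]
  RT 108: heading 279 -> 171
  FD 1: (44.506,-10.654) -> (43.519,-10.498) [heading=171, draw]
  REPEAT 2 [
    -- iteration 1/2 --
    FD 1: (43.519,-10.498) -> (42.531,-10.341) [heading=171, draw]
    FD 2: (42.531,-10.341) -> (40.556,-10.028) [heading=171, draw]
    FD 18: (40.556,-10.028) -> (22.777,-7.213) [heading=171, draw]
    -- iteration 2/2 --
    FD 1: (22.777,-7.213) -> (21.789,-7.056) [heading=171, draw]
    FD 2: (21.789,-7.056) -> (19.814,-6.743) [heading=171, draw]
    FD 18: (19.814,-6.743) -> (2.036,-3.928) [heading=171, draw]
  ]
]
Final: pos=(2.036,-3.928), heading=171, 24 segment(s) drawn

Segment lengths:
  seg 1: (-7,9) -> (-20.435,22.435), length = 19
  seg 2: (-20.435,22.435) -> (-19.544,22.889), length = 1
  seg 3: (-19.544,22.889) -> (-18.653,23.343), length = 1
  seg 4: (-18.653,23.343) -> (-16.871,24.251), length = 2
  seg 5: (-16.871,24.251) -> (-0.833,32.423), length = 18
  seg 6: (-0.833,32.423) -> (0.058,32.877), length = 1
  seg 7: (0.058,32.877) -> (1.84,33.785), length = 2
  seg 8: (1.84,33.785) -> (17.878,41.957), length = 18
  seg 9: (17.878,41.957) -> (34.807,50.582), length = 19
  seg 10: (34.807,50.582) -> (34.964,49.595), length = 1
  seg 11: (34.964,49.595) -> (35.12,48.607), length = 1
  seg 12: (35.12,48.607) -> (35.433,46.632), length = 2
  seg 13: (35.433,46.632) -> (38.249,28.853), length = 18
  seg 14: (38.249,28.853) -> (38.405,27.866), length = 1
  seg 15: (38.405,27.866) -> (38.718,25.89), length = 2
  seg 16: (38.718,25.89) -> (41.534,8.112), length = 18
  seg 17: (41.534,8.112) -> (44.506,-10.654), length = 19
  seg 18: (44.506,-10.654) -> (43.519,-10.498), length = 1
  seg 19: (43.519,-10.498) -> (42.531,-10.341), length = 1
  seg 20: (42.531,-10.341) -> (40.556,-10.028), length = 2
  seg 21: (40.556,-10.028) -> (22.777,-7.213), length = 18
  seg 22: (22.777,-7.213) -> (21.789,-7.056), length = 1
  seg 23: (21.789,-7.056) -> (19.814,-6.743), length = 2
  seg 24: (19.814,-6.743) -> (2.036,-3.928), length = 18
Total = 186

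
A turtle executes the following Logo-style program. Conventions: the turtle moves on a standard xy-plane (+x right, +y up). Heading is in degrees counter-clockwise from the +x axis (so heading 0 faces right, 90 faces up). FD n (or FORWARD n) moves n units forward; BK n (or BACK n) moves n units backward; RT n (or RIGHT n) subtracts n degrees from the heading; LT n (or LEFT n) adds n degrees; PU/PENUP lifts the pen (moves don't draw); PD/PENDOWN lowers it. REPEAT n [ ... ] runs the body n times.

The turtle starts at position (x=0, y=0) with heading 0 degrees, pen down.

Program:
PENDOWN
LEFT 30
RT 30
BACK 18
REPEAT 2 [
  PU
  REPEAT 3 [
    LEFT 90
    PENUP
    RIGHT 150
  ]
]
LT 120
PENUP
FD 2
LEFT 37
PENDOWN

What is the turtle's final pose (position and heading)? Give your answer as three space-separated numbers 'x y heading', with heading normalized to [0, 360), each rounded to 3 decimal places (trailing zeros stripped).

Answer: -19 1.732 157

Derivation:
Executing turtle program step by step:
Start: pos=(0,0), heading=0, pen down
PD: pen down
LT 30: heading 0 -> 30
RT 30: heading 30 -> 0
BK 18: (0,0) -> (-18,0) [heading=0, draw]
REPEAT 2 [
  -- iteration 1/2 --
  PU: pen up
  REPEAT 3 [
    -- iteration 1/3 --
    LT 90: heading 0 -> 90
    PU: pen up
    RT 150: heading 90 -> 300
    -- iteration 2/3 --
    LT 90: heading 300 -> 30
    PU: pen up
    RT 150: heading 30 -> 240
    -- iteration 3/3 --
    LT 90: heading 240 -> 330
    PU: pen up
    RT 150: heading 330 -> 180
  ]
  -- iteration 2/2 --
  PU: pen up
  REPEAT 3 [
    -- iteration 1/3 --
    LT 90: heading 180 -> 270
    PU: pen up
    RT 150: heading 270 -> 120
    -- iteration 2/3 --
    LT 90: heading 120 -> 210
    PU: pen up
    RT 150: heading 210 -> 60
    -- iteration 3/3 --
    LT 90: heading 60 -> 150
    PU: pen up
    RT 150: heading 150 -> 0
  ]
]
LT 120: heading 0 -> 120
PU: pen up
FD 2: (-18,0) -> (-19,1.732) [heading=120, move]
LT 37: heading 120 -> 157
PD: pen down
Final: pos=(-19,1.732), heading=157, 1 segment(s) drawn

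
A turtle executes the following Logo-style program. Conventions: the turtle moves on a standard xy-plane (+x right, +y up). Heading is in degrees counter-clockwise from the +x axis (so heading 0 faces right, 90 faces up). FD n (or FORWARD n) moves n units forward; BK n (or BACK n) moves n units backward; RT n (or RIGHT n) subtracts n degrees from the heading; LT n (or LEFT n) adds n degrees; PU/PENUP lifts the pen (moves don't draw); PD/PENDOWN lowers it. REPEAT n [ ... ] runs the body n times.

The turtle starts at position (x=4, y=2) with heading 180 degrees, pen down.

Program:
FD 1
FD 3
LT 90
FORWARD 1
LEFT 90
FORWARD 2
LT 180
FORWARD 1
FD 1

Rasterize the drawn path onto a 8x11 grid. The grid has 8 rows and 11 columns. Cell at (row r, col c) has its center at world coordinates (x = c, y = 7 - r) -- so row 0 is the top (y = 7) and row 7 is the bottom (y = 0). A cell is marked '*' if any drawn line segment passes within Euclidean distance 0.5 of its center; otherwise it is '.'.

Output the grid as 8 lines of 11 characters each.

Segment 0: (4,2) -> (3,2)
Segment 1: (3,2) -> (0,2)
Segment 2: (0,2) -> (-0,1)
Segment 3: (-0,1) -> (2,1)
Segment 4: (2,1) -> (1,1)
Segment 5: (1,1) -> (-0,1)

Answer: ...........
...........
...........
...........
...........
*****......
***........
...........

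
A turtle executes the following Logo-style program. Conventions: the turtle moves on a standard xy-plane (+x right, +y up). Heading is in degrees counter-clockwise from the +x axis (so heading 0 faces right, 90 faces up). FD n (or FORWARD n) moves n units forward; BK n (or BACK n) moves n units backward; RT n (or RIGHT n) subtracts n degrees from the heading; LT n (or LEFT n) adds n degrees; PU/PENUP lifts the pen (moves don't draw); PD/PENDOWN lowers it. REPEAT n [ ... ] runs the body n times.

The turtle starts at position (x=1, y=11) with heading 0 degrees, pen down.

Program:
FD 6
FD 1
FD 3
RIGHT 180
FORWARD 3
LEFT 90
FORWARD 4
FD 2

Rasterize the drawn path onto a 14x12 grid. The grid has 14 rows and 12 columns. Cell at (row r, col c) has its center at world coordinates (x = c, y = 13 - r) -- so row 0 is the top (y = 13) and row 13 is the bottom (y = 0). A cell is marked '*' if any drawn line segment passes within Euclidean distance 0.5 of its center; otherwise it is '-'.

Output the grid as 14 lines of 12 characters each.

Answer: ------------
------------
-***********
--------*---
--------*---
--------*---
--------*---
--------*---
--------*---
------------
------------
------------
------------
------------

Derivation:
Segment 0: (1,11) -> (7,11)
Segment 1: (7,11) -> (8,11)
Segment 2: (8,11) -> (11,11)
Segment 3: (11,11) -> (8,11)
Segment 4: (8,11) -> (8,7)
Segment 5: (8,7) -> (8,5)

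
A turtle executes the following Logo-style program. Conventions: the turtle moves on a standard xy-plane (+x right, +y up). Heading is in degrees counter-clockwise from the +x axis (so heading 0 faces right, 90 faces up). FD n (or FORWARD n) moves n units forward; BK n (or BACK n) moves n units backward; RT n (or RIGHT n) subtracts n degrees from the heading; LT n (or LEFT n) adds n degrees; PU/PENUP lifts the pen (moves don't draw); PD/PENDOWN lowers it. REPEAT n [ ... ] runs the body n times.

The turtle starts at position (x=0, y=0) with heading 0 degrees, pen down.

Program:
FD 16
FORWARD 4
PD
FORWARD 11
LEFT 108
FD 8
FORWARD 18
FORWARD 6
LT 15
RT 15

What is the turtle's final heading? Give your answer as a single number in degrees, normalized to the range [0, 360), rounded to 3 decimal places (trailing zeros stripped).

Executing turtle program step by step:
Start: pos=(0,0), heading=0, pen down
FD 16: (0,0) -> (16,0) [heading=0, draw]
FD 4: (16,0) -> (20,0) [heading=0, draw]
PD: pen down
FD 11: (20,0) -> (31,0) [heading=0, draw]
LT 108: heading 0 -> 108
FD 8: (31,0) -> (28.528,7.608) [heading=108, draw]
FD 18: (28.528,7.608) -> (22.966,24.727) [heading=108, draw]
FD 6: (22.966,24.727) -> (21.111,30.434) [heading=108, draw]
LT 15: heading 108 -> 123
RT 15: heading 123 -> 108
Final: pos=(21.111,30.434), heading=108, 6 segment(s) drawn

Answer: 108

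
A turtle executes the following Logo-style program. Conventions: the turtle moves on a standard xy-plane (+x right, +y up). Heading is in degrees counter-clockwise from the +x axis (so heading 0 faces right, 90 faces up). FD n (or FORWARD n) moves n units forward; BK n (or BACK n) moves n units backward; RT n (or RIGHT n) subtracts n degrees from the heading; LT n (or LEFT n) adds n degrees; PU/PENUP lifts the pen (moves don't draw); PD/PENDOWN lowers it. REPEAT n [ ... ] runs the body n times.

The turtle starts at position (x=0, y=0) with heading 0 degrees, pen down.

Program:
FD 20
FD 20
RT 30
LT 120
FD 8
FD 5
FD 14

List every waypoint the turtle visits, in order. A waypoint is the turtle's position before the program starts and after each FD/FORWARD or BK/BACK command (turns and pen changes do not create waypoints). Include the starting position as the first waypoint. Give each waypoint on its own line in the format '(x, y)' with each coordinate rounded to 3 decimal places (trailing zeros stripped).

Executing turtle program step by step:
Start: pos=(0,0), heading=0, pen down
FD 20: (0,0) -> (20,0) [heading=0, draw]
FD 20: (20,0) -> (40,0) [heading=0, draw]
RT 30: heading 0 -> 330
LT 120: heading 330 -> 90
FD 8: (40,0) -> (40,8) [heading=90, draw]
FD 5: (40,8) -> (40,13) [heading=90, draw]
FD 14: (40,13) -> (40,27) [heading=90, draw]
Final: pos=(40,27), heading=90, 5 segment(s) drawn
Waypoints (6 total):
(0, 0)
(20, 0)
(40, 0)
(40, 8)
(40, 13)
(40, 27)

Answer: (0, 0)
(20, 0)
(40, 0)
(40, 8)
(40, 13)
(40, 27)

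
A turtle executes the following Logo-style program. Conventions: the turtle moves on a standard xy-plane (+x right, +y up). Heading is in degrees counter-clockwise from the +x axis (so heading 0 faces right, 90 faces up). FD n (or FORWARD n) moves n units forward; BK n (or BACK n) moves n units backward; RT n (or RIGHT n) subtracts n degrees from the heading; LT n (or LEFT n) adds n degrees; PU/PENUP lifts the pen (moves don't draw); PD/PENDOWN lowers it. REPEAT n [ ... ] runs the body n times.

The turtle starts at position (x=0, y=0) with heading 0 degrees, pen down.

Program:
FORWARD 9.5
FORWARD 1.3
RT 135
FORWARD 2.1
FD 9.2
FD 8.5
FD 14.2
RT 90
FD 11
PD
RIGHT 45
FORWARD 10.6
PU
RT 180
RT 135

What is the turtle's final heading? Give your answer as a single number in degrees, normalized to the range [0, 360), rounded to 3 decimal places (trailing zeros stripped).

Answer: 135

Derivation:
Executing turtle program step by step:
Start: pos=(0,0), heading=0, pen down
FD 9.5: (0,0) -> (9.5,0) [heading=0, draw]
FD 1.3: (9.5,0) -> (10.8,0) [heading=0, draw]
RT 135: heading 0 -> 225
FD 2.1: (10.8,0) -> (9.315,-1.485) [heading=225, draw]
FD 9.2: (9.315,-1.485) -> (2.81,-7.99) [heading=225, draw]
FD 8.5: (2.81,-7.99) -> (-3.201,-14.001) [heading=225, draw]
FD 14.2: (-3.201,-14.001) -> (-13.242,-24.042) [heading=225, draw]
RT 90: heading 225 -> 135
FD 11: (-13.242,-24.042) -> (-21.02,-16.263) [heading=135, draw]
PD: pen down
RT 45: heading 135 -> 90
FD 10.6: (-21.02,-16.263) -> (-21.02,-5.663) [heading=90, draw]
PU: pen up
RT 180: heading 90 -> 270
RT 135: heading 270 -> 135
Final: pos=(-21.02,-5.663), heading=135, 8 segment(s) drawn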